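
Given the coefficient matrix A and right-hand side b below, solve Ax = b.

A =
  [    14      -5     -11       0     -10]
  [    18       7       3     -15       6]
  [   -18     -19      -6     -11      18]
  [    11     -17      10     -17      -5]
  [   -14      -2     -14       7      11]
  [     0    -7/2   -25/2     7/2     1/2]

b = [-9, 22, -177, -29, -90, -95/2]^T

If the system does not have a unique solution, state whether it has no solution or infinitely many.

Row-reduce:
R1 ← R1 / (14).
R2 ← R2 − 18·R1.
R3 ← R3 + 18·R1.
R4 ← R4 − 11·R1.
R5 ← R5 + 14·R1.
R2 ← R2 / (94/7).
R1 ← R1 + 5/14·R2.
R3 ← R3 + 178/7·R2.
R4 ← R4 + 183/14·R2.
R5 ← R5 + 7·R2.
R6 ← R6 + 7/2·R2.
R3 ← R3 / (579/47).
R1 ← R1 + 31/94·R3.
R2 ← R2 − 60/47·R3.
R4 ← R4 − 3321/94·R3.
R5 ← R5 + 755/47·R3.
R6 ← R6 + 755/94·R3.
R4 ← R4 / (62845/772).
R1 ← R1 + 3367/2316·R4.
R2 ← R2 − 1145/386·R4.
R3 ← R3 + 1852/579·R4.
R5 ← R5 + 60449/1158·R4.
R6 ← R6 + 60449/2316·R4.
R5 ← R5 / (485483/188535).
R1 ← R1 + 156973/188535·R5.
R2 ← R2 − 8384/12569·R5.
R3 ← R3 + 85552/188535·R5.
R4 ← R4 + 74068/62845·R5.
R6 ← R6 − 485483/377070·R5.
Row 6 reduces to 0 = 2, a contradiction. The system is inconsistent.

no solution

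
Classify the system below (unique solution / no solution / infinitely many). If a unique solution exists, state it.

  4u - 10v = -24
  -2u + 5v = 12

infinitely many solutions

Row-reduce:
R1 ← R1 / (4).
R2 ← R2 + 2·R1.
Rank is 1 with 2 unknowns, leaving v free.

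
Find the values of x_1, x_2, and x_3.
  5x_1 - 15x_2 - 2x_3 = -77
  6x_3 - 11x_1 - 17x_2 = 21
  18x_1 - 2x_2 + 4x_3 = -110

Row-reduce the augmented matrix:
R1 ← R1 / (5).
R2 ← R2 + 11·R1.
R3 ← R3 − 18·R1.
R2 ← R2 / (-50).
R1 ← R1 + 3·R2.
R3 ← R3 − 52·R2.
R3 ← R3 / (1608/125).
R1 ← R1 + 62/125·R3.
R2 ← R2 + 4/125·R3.
Reading off the reduced rows gives x_1 = -6, x_2 = 3, x_3 = 1.

x_1 = -6, x_2 = 3, x_3 = 1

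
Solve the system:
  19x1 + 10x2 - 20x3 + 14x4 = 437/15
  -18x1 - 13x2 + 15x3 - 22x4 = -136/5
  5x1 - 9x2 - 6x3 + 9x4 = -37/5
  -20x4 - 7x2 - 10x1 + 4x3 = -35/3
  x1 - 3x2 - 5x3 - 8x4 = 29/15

x1 = 9/5, x2 = 1, x3 = 1/3, x4 = -3/5

Row-reduce the augmented matrix:
R1 ← R1 / (19).
R2 ← R2 + 18·R1.
R3 ← R3 − 5·R1.
R4 ← R4 + 10·R1.
R5 ← R5 − 1·R1.
R2 ← R2 / (-67/19).
R1 ← R1 − 10/19·R2.
R3 ← R3 + 221/19·R2.
R4 ← R4 + 33/19·R2.
R5 ← R5 + 67/19·R2.
R3 ← R3 / (823/67).
R1 ← R1 + 110/67·R3.
R2 ← R2 − 75/67·R3.
R4 ← R4 + 307/67·R3.
R4 ← R4 / (3625/823).
R1 ← R1 − 3288/823·R4.
R2 ← R2 + 521/823·R4.
R3 ← R3 − 2287/823·R4.
R5 reduces to 0 = 0, so the extra equation is consistent.
Reading off the reduced rows gives x1 = 9/5, x2 = 1, x3 = 1/3, x4 = -3/5.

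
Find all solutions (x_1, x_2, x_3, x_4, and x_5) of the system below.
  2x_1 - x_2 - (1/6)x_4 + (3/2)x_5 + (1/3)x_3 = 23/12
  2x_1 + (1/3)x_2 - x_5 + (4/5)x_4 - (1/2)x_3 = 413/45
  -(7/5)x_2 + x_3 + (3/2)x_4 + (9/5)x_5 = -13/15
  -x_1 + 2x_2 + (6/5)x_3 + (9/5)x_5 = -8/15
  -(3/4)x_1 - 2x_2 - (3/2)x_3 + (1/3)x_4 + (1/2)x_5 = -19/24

x_1 = 5/2, x_2 = 7/3, x_3 = -3, x_4 = 3, x_5 = 1/2

Row-reduce the augmented matrix:
R1 ← R1 / (2).
R2 ← R2 − 2·R1.
R4 ← R4 + 1·R1.
R5 ← R5 + 3/4·R1.
R2 ← R2 / (4/3).
R1 ← R1 + 1/2·R2.
R3 ← R3 + 7/5·R2.
R4 ← R4 − 3/2·R2.
R5 ← R5 + 19/8·R2.
R3 ← R3 / (1/8).
R1 ← R1 + 7/48·R3.
R2 ← R2 + 5/8·R3.
R4 ← R4 − 553/240·R3.
R5 ← R5 + 183/64·R3.
R4 ← R4 / (-17824/375).
R1 ← R1 − 241/75·R4.
R2 ← R2 − 133/10·R4.
R3 ← R3 − 503/25·R4.
R5 ← R5 − 17857/300·R4.
R5 ← R5 / (997461/285184).
R1 ← R1 − 17157/71296·R5.
R2 ← R2 + 34809/142592·R5.
R3 ← R3 − 150249/71296·R5.
R4 ← R4 + 30855/71296·R5.
Reading off the reduced rows gives x_1 = 5/2, x_2 = 7/3, x_3 = -3, x_4 = 3, x_5 = 1/2.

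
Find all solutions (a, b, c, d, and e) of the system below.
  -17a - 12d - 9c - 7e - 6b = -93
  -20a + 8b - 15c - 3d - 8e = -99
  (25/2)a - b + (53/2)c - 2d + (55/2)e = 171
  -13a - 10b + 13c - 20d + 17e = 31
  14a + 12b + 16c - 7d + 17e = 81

no solution

Row-reduce:
R1 ← R1 / (-17).
R2 ← R2 + 20·R1.
R3 ← R3 − 25/2·R1.
R4 ← R4 + 13·R1.
R5 ← R5 − 14·R1.
R2 ← R2 / (256/17).
R1 ← R1 − 6/17·R2.
R3 ← R3 + 92/17·R2.
R4 ← R4 + 92/17·R2.
R5 ← R5 − 120/17·R2.
R3 ← R3 / (1171/64).
R1 ← R1 − 81/128·R3.
R2 ← R2 + 75/256·R3.
R4 ← R4 − 1171/64·R3.
R5 ← R5 − 341/32·R3.
Swap R4 and R5.
R4 ← R4 / (-21215/1171).
R1 ← R1 − 798/1171·R4.
R2 ← R2 − 1473/2342·R4.
R3 ← R3 + 437/1171·R4.
Row 5 reduces to 0 = -1/2, a contradiction. The system is inconsistent.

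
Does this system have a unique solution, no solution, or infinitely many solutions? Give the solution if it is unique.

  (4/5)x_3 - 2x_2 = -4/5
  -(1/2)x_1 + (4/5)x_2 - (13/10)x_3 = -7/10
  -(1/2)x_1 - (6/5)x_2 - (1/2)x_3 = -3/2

infinitely many solutions

Row-reduce:
Swap R1 and R2.
R1 ← R1 / (-1/2).
R3 ← R3 + 1/2·R1.
R2 ← R2 / (-2).
R1 ← R1 + 8/5·R2.
R3 ← R3 + 2·R2.
Rank is 2 with 3 unknowns, leaving x_3 free.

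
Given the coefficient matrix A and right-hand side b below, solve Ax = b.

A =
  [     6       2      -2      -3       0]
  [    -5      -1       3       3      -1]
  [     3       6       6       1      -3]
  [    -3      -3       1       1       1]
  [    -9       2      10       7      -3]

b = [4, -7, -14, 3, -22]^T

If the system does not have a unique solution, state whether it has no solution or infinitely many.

Row-reduce:
R1 ← R1 / (6).
R2 ← R2 + 5·R1.
R3 ← R3 − 3·R1.
R4 ← R4 + 3·R1.
R5 ← R5 + 9·R1.
R2 ← R2 / (2/3).
R1 ← R1 − 1/3·R2.
R3 ← R3 − 5·R2.
R4 ← R4 + 2·R2.
R5 ← R5 − 5·R2.
R3 ← R3 / (-3).
R1 ← R1 + 1·R3.
R2 ← R2 − 2·R3.
R4 ← R4 − 4·R3.
R5 ← R5 + 3·R3.
R4 ← R4 / (-2/3).
R1 ← R1 + 1/3·R4.
R2 ← R2 + 1/12·R4.
R3 ← R3 − 5/12·R4.
Rank is 4 with 5 unknowns, leaving x_5 free.

infinitely many solutions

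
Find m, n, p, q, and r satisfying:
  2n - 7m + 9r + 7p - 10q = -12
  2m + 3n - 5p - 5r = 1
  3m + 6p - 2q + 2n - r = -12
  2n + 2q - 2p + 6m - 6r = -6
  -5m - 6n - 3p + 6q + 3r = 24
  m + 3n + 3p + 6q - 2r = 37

Row-reduce the augmented matrix:
R1 ← R1 / (-7).
R2 ← R2 − 2·R1.
R3 ← R3 − 3·R1.
R4 ← R4 − 6·R1.
R5 ← R5 + 5·R1.
R6 ← R6 − 1·R1.
R2 ← R2 / (25/7).
R1 ← R1 + 2/7·R2.
R3 ← R3 − 20/7·R2.
R4 ← R4 − 26/7·R2.
R5 ← R5 + 52/7·R2.
R6 ← R6 − 23/7·R2.
R3 ← R3 / (57/5).
R1 ← R1 + 31/25·R3.
R2 ← R2 + 21/25·R3.
R4 ← R4 − 178/25·R3.
R5 ← R5 + 356/25·R3.
R6 ← R6 − 169/25·R3.
R4 ← R4 / (-314/285).
R1 ← R1 − 218/285·R4.
R2 ← R2 + 104/95·R4.
R3 ← R3 + 20/57·R4.
R5 ← R5 − 628/285·R4.
R6 ← R6 − 2728/285·R4.
Swap R5 and R6.
R5 ← R5 / (1486/157).
R1 ← R1 + 15/157·R5.
R2 ← R2 + 245/157·R5.
R3 ← R3 − 4/157·R5.
R4 ← R4 + 177/157·R5.
R6 reduces to 0 = 0, so the extra equation is consistent.
Reading off the reduced rows gives m = -3, n = 4, p = 0, q = 5, r = 1.

m = -3, n = 4, p = 0, q = 5, r = 1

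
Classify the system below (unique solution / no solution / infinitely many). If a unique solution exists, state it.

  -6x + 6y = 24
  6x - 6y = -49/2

Row-reduce:
R1 ← R1 / (-6).
R2 ← R2 − 6·R1.
Row 2 reduces to 0 = -1/2, a contradiction. The system is inconsistent.

no solution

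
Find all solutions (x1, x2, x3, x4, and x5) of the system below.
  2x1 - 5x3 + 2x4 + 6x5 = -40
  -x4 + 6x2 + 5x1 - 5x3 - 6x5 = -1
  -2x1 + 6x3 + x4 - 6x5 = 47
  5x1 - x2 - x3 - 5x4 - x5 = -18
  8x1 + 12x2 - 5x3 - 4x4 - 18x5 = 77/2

no solution

Row-reduce:
R1 ← R1 / (2).
R2 ← R2 − 5·R1.
R3 ← R3 + 2·R1.
R4 ← R4 − 5·R1.
R5 ← R5 − 8·R1.
R2 ← R2 / (6).
R4 ← R4 + 1·R2.
R5 ← R5 − 12·R2.
R1 ← R1 + 5/2·R3.
R2 ← R2 − 5/4·R3.
R4 ← R4 − 51/4·R3.
R4 ← R4 / (-197/4).
R1 ← R1 − 17/2·R4.
R2 ← R2 + 19/4·R4.
R3 ← R3 − 3·R4.
Row 5 reduces to 0 = 1/2, a contradiction. The system is inconsistent.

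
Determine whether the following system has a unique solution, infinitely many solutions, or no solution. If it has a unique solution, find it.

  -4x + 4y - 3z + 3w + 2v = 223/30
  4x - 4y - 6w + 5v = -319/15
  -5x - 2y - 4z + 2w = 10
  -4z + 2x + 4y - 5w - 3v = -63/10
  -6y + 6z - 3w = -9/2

Row-reduce the augmented matrix:
R1 ← R1 / (-4).
R2 ← R2 − 4·R1.
R3 ← R3 + 5·R1.
R4 ← R4 − 2·R1.
Swap R2 and R3.
R2 ← R2 / (-7).
R1 ← R1 + 1·R2.
R4 ← R4 − 6·R2.
R5 ← R5 + 6·R2.
R3 ← R3 / (-3).
R1 ← R1 − 11/14·R3.
R2 ← R2 − 1/28·R3.
R4 ← R4 + 40/7·R3.
R5 ← R5 − 87/14·R3.
R4 ← R4 / (5/7).
R1 ← R1 + 9/7·R4.
R2 ← R2 − 3/14·R4.
R3 ← R3 − 1·R4.
R5 ← R5 + 54/7·R4.
R5 ← R5 / (-1721/10).
R1 ← R1 + 893/30·R5.
R2 ← R2 − 341/60·R5.
R3 ← R3 − 332/15·R5.
R4 ← R4 + 367/15·R5.
Reading off the reduced rows gives x = -7/5, y = 0, z = 0, w = 3/2, v = -4/3.

x = -7/5, y = 0, z = 0, w = 3/2, v = -4/3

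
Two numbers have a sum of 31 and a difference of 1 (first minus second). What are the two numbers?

Let x = first number, y = second number.
  x + y = 31
  x - y = 1
From equation 1: x = 31 − y.
Substitute into equation 2 and solve: y = 15.
Then x = 16.

first number: 16, second number: 15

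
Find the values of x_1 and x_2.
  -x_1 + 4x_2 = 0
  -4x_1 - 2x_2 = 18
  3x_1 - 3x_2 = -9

x_1 = -4, x_2 = -1

Row-reduce the augmented matrix:
R1 ← R1 / (-1).
R2 ← R2 + 4·R1.
R3 ← R3 − 3·R1.
R2 ← R2 / (-18).
R1 ← R1 + 4·R2.
R3 ← R3 − 9·R2.
R3 reduces to 0 = 0, so the extra equation is consistent.
Reading off the reduced rows gives x_1 = -4, x_2 = -1.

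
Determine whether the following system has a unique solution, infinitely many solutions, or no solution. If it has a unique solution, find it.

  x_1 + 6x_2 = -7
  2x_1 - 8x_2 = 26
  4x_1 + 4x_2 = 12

x_1 = 5, x_2 = -2

Row-reduce the augmented matrix:
R2 ← R2 − 2·R1.
R3 ← R3 − 4·R1.
R2 ← R2 / (-20).
R1 ← R1 − 6·R2.
R3 ← R3 + 20·R2.
R3 reduces to 0 = 0, so the extra equation is consistent.
Reading off the reduced rows gives x_1 = 5, x_2 = -2.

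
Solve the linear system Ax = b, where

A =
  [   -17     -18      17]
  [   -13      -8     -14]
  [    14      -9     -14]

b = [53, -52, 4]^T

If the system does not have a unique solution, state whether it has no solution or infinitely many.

x_1 = 2, x_2 = -2, x_3 = 3

Row-reduce the augmented matrix:
R1 ← R1 / (-17).
R2 ← R2 + 13·R1.
R3 ← R3 − 14·R1.
R2 ← R2 / (98/17).
R1 ← R1 − 18/17·R2.
R3 ← R3 + 405/17·R2.
R3 ← R3 / (-10935/98).
R1 ← R1 − 194/49·R3.
R2 ← R2 + 459/98·R3.
Reading off the reduced rows gives x_1 = 2, x_2 = -2, x_3 = 3.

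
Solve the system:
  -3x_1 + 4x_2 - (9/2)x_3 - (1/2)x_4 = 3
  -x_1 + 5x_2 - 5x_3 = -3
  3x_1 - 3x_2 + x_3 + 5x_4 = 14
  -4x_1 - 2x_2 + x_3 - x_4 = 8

Row-reduce:
R1 ← R1 / (-3).
R2 ← R2 + 1·R1.
R3 ← R3 − 3·R1.
R4 ← R4 + 4·R1.
R2 ← R2 / (11/3).
R1 ← R1 + 4/3·R2.
R3 ← R3 − 1·R2.
R4 ← R4 + 22/3·R2.
R3 ← R3 / (-28/11).
R1 ← R1 − 5/22·R3.
R2 ← R2 + 21/22·R3.
Row 4 reduces to 0 = -4, a contradiction. The system is inconsistent.

no solution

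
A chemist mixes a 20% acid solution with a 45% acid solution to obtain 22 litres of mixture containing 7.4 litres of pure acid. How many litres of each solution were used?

litres of solution A: 10, litres of solution B: 12

Let a = litres of solution A, b = litres of solution B.
  a + b = 22
  (1/5)a + (9/20)b = 37/5
Row-reduce the augmented matrix:
R2 ← R2 − 1/5·R1.
R2 ← R2 / (1/4).
R1 ← R1 − 1·R2.
Reading off the reduced rows gives a = 10, b = 12.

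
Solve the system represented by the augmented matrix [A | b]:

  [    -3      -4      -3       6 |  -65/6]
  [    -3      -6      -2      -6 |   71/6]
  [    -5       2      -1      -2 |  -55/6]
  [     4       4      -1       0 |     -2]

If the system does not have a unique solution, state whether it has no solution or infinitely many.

x_1 = 3/2, x_2 = -5/3, x_3 = 4/3, x_4 = -3/2

Row-reduce the augmented matrix:
R1 ← R1 / (-3).
R2 ← R2 + 3·R1.
R3 ← R3 + 5·R1.
R4 ← R4 − 4·R1.
R2 ← R2 / (-2).
R1 ← R1 − 4/3·R2.
R3 ← R3 − 26/3·R2.
R4 ← R4 + 4/3·R2.
R3 ← R3 / (25/3).
R1 ← R1 − 5/3·R3.
R2 ← R2 + 1/2·R3.
R4 ← R4 + 17/3·R3.
R4 ← R4 / (-688/25).
R1 ← R1 − 14/5·R4.
R2 ← R2 − 54/25·R4.
R3 ← R3 + 192/25·R4.
Reading off the reduced rows gives x_1 = 3/2, x_2 = -5/3, x_3 = 4/3, x_4 = -3/2.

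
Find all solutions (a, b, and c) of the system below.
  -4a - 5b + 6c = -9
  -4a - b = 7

infinitely many solutions

Row-reduce:
R1 ← R1 / (-4).
R2 ← R2 + 4·R1.
R2 ← R2 / (4).
R1 ← R1 − 5/4·R2.
Rank is 2 with 3 unknowns, leaving c free.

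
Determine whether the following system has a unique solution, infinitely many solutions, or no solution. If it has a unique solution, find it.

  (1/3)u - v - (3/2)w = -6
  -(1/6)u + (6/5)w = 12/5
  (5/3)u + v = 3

Row-reduce the augmented matrix:
R1 ← R1 / (1/3).
R2 ← R2 + 1/6·R1.
R3 ← R3 − 5/3·R1.
R2 ← R2 / (-1/2).
R1 ← R1 + 3·R2.
R3 ← R3 − 6·R2.
R3 ← R3 / (129/10).
R1 ← R1 + 36/5·R3.
R2 ← R2 + 9/10·R3.
Reading off the reduced rows gives u = 0, v = 3, w = 2.

u = 0, v = 3, w = 2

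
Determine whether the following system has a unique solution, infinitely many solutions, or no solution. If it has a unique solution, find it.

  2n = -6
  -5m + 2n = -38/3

Row-reduce the augmented matrix:
Swap R1 and R2.
R1 ← R1 / (-5).
R2 ← R2 / (2).
R1 ← R1 + 2/5·R2.
Reading off the reduced rows gives m = 4/3, n = -3.

m = 4/3, n = -3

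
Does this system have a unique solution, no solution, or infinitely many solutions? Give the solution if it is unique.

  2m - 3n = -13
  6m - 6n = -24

Row-reduce the augmented matrix:
R1 ← R1 / (2).
R2 ← R2 − 6·R1.
R2 ← R2 / (3).
R1 ← R1 + 3/2·R2.
Reading off the reduced rows gives m = 1, n = 5.

m = 1, n = 5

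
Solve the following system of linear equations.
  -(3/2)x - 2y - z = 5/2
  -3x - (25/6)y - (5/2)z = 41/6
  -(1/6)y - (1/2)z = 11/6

Row-reduce:
R1 ← R1 / (-3/2).
R2 ← R2 + 3·R1.
R2 ← R2 / (-1/6).
R1 ← R1 − 4/3·R2.
R3 ← R3 + 1/6·R2.
Rank is 2 with 3 unknowns, leaving z free.

infinitely many solutions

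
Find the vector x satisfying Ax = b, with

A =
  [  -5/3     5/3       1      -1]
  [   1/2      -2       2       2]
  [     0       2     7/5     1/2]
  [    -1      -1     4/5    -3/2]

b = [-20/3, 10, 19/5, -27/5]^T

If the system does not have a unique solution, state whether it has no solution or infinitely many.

Row-reduce the augmented matrix:
R1 ← R1 / (-5/3).
R2 ← R2 − 1/2·R1.
R4 ← R4 + 1·R1.
R2 ← R2 / (-3/2).
R1 ← R1 + 1·R2.
R3 ← R3 − 2·R2.
R4 ← R4 + 2·R2.
R3 ← R3 / (67/15).
R1 ← R1 + 32/15·R3.
R2 ← R2 + 23/15·R3.
R4 ← R4 + 43/15·R3.
R4 ← R4 / (-466/335).
R1 ← R1 − 264/335·R4.
R2 ← R2 + 123/670·R4.
R3 ← R3 − 83/134·R4.
Reading off the reduced rows gives x_1 = 4, x_2 = 0, x_3 = 2, x_4 = 2.

x_1 = 4, x_2 = 0, x_3 = 2, x_4 = 2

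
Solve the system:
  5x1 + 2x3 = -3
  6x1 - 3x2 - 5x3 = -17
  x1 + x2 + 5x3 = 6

Row-reduce the augmented matrix:
R1 ← R1 / (5).
R2 ← R2 − 6·R1.
R3 ← R3 − 1·R1.
R2 ← R2 / (-3).
R3 ← R3 − 1·R2.
R3 ← R3 / (32/15).
R1 ← R1 − 2/5·R3.
R2 ← R2 − 37/15·R3.
Reading off the reduced rows gives x1 = -1, x2 = 2, x3 = 1.

x1 = -1, x2 = 2, x3 = 1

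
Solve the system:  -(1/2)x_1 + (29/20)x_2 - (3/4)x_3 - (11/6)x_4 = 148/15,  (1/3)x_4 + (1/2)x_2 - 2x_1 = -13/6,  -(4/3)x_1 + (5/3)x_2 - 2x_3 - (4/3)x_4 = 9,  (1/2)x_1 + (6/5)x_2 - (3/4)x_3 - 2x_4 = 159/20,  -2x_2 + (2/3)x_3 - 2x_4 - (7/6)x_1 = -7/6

no solution

Row-reduce:
R1 ← R1 / (-1/2).
R2 ← R2 + 2·R1.
R3 ← R3 + 4/3·R1.
R4 ← R4 − 1/2·R1.
R5 ← R5 + 7/6·R1.
R2 ← R2 / (-53/10).
R1 ← R1 + 29/10·R2.
R3 ← R3 + 11/5·R2.
R4 ← R4 − 53/20·R2.
R5 ← R5 + 323/60·R2.
R3 ← R3 / (-66/53).
R1 ← R1 + 15/106·R3.
R2 ← R2 + 30/53·R3.
R5 ← R5 + 401/636·R3.
Swap R4 and R5.
R4 ← R4 / (-20309/3564).
R1 ← R1 + 113/198·R4.
R2 ← R2 + 160/99·R4.
R3 ← R3 + 89/297·R4.
Row 5 reduces to 0 = -3, a contradiction. The system is inconsistent.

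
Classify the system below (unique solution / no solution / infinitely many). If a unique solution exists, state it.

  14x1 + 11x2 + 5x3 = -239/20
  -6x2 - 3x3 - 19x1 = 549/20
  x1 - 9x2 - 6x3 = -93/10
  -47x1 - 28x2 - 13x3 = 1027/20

x1 = -9/5, x2 = 2, x3 = -7/4

Row-reduce the augmented matrix:
R1 ← R1 / (14).
R2 ← R2 + 19·R1.
R3 ← R3 − 1·R1.
R4 ← R4 + 47·R1.
R2 ← R2 / (125/14).
R1 ← R1 − 11/14·R2.
R3 ← R3 + 137/14·R2.
R4 ← R4 − 125/14·R2.
R3 ← R3 / (-276/125).
R1 ← R1 − 3/125·R3.
R2 ← R2 − 53/125·R3.
R4 reduces to 0 = 0, so the extra equation is consistent.
Reading off the reduced rows gives x1 = -9/5, x2 = 2, x3 = -7/4.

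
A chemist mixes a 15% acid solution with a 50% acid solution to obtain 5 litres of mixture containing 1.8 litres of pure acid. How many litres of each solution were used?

litres of solution A: 2, litres of solution B: 3

Let a = litres of solution A, b = litres of solution B.
  b + a = 5
  (3/20)a + (1/2)b = 9/5
From equation 1: a = 5 − b.
Substitute into equation 2 and solve: b = 3.
Then a = 2.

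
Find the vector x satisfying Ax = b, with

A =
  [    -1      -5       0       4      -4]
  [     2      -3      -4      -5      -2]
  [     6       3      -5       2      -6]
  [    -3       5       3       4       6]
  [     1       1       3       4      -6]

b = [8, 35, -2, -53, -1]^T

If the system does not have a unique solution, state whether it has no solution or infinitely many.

Row-reduce the augmented matrix:
R1 ← R1 / (-1).
R2 ← R2 − 2·R1.
R3 ← R3 − 6·R1.
R4 ← R4 + 3·R1.
R5 ← R5 − 1·R1.
R2 ← R2 / (-13).
R1 ← R1 − 5·R2.
R3 ← R3 + 27·R2.
R4 ← R4 − 20·R2.
R5 ← R5 + 4·R2.
R3 ← R3 / (43/13).
R1 ← R1 + 20/13·R3.
R2 ← R2 − 4/13·R3.
R4 ← R4 + 41/13·R3.
R5 ← R5 − 55/13·R3.
R4 ← R4 / (665/43).
R1 ← R1 − 273/43·R4.
R2 ← R2 + 89/43·R4.
R3 ← R3 − 257/43·R4.
R5 ← R5 + 783/43·R4.
R5 ← R5 / (-12/5).
R1 ← R1 + 8/5·R5.
R2 ← R2 − 4/5·R5.
R3 ← R3 + 2/5·R5.
R4 ← R4 + 2/5·R5.
Reading off the reduced rows gives x_1 = 5, x_2 = -5, x_3 = 3, x_4 = -4, x_5 = -1.

x_1 = 5, x_2 = -5, x_3 = 3, x_4 = -4, x_5 = -1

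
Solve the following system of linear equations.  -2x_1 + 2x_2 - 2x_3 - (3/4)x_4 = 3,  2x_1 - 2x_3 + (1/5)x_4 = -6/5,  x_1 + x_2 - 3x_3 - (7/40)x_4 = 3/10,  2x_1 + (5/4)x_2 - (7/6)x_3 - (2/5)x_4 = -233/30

infinitely many solutions

Row-reduce:
R1 ← R1 / (-2).
R2 ← R2 − 2·R1.
R3 ← R3 − 1·R1.
R4 ← R4 − 2·R1.
R2 ← R2 / (2).
R1 ← R1 + 1·R2.
R3 ← R3 − 2·R2.
R4 ← R4 − 13/4·R2.
Swap R3 and R4.
R3 ← R3 / (10/3).
R1 ← R1 + 1·R3.
R2 ← R2 + 2·R3.
Rank is 3 with 4 unknowns, leaving x_4 free.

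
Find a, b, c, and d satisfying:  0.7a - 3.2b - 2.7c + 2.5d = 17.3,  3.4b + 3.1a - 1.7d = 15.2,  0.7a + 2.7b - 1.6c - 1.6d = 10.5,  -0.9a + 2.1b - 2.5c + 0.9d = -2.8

a = 6, b = -3, c = -5, d = -4

Row-reduce the augmented matrix:
R1 ← R1 / (7/10).
R2 ← R2 − 31/10·R1.
R3 ← R3 − 7/10·R1.
R4 ← R4 + 9/10·R1.
R2 ← R2 / (123/7).
R1 ← R1 + 32/7·R2.
R3 ← R3 − 59/10·R2.
R4 ← R4 + 141/70·R2.
R3 ← R3 / (-11951/4100).
R1 ← R1 + 153/205·R3.
R2 ← R2 − 279/410·R3.
R4 ← R4 + 18863/4100·R3.
R4 ← R4 / (281213/119510).
R1 ← R1 − 141/703·R4.
R2 ← R2 + 8161/11951·R4.
R3 ← R3 + 772/11951·R4.
Reading off the reduced rows gives a = 6, b = -3, c = -5, d = -4.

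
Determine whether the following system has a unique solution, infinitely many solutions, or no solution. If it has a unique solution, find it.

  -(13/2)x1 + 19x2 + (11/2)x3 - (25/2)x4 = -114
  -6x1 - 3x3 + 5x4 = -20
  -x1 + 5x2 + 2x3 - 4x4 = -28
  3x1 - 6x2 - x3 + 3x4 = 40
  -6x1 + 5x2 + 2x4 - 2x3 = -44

no solution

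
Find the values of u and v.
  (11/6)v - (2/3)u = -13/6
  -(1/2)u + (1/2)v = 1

Row-reduce the augmented matrix:
R1 ← R1 / (-2/3).
R2 ← R2 + 1/2·R1.
R2 ← R2 / (-7/8).
R1 ← R1 + 11/4·R2.
Reading off the reduced rows gives u = -5, v = -3.

u = -5, v = -3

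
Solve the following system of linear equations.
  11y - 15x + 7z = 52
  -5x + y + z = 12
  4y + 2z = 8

infinitely many solutions

Row-reduce:
R1 ← R1 / (-15).
R2 ← R2 + 5·R1.
R2 ← R2 / (-8/3).
R1 ← R1 + 11/15·R2.
R3 ← R3 − 4·R2.
Rank is 2 with 3 unknowns, leaving z free.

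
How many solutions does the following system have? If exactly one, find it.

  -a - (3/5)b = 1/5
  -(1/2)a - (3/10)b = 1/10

infinitely many solutions

Row-reduce:
R1 ← R1 / (-1).
R2 ← R2 + 1/2·R1.
Rank is 1 with 2 unknowns, leaving b free.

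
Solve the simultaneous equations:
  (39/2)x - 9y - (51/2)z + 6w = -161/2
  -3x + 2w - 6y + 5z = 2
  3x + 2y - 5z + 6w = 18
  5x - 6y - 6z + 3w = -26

no solution

Row-reduce:
R1 ← R1 / (39/2).
R2 ← R2 + 3·R1.
R3 ← R3 − 3·R1.
R4 ← R4 − 5·R1.
R2 ← R2 / (-96/13).
R1 ← R1 + 6/13·R2.
R3 ← R3 − 44/13·R2.
R4 ← R4 + 48/13·R2.
R3 ← R3 / (-7/12).
R1 ← R1 + 11/8·R3.
R2 ← R2 + 7/48·R3.
Row 4 reduces to 0 = -1/6, a contradiction. The system is inconsistent.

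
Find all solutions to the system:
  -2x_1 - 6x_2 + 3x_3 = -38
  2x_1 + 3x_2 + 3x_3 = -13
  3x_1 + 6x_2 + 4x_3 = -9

x_1 = -5, x_2 = 5, x_3 = -6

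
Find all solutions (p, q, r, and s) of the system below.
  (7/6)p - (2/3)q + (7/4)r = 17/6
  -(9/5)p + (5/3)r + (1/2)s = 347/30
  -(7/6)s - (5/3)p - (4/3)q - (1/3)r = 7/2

Row-reduce:
R1 ← R1 / (7/6).
R2 ← R2 + 9/5·R1.
R3 ← R3 + 5/3·R1.
R2 ← R2 / (-36/35).
R1 ← R1 + 4/7·R2.
R3 ← R3 + 16/7·R2.
R3 ← R3 / (-407/54).
R1 ← R1 + 25/27·R3.
R2 ← R2 + 917/216·R3.
Rank is 3 with 4 unknowns, leaving s free.

infinitely many solutions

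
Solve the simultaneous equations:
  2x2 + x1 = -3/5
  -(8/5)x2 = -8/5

x1 = -13/5, x2 = 1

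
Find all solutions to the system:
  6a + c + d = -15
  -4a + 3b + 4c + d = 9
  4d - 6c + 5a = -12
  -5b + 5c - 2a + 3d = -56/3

a = -2, b = 7/3, c = -1, d = -2

Row-reduce the augmented matrix:
R1 ← R1 / (6).
R2 ← R2 + 4·R1.
R3 ← R3 − 5·R1.
R4 ← R4 + 2·R1.
R2 ← R2 / (3).
R4 ← R4 + 5·R2.
R3 ← R3 / (-41/6).
R1 ← R1 − 1/6·R3.
R2 ← R2 − 14/9·R3.
R4 ← R4 − 118/9·R3.
R4 ← R4 / (1499/123).
R1 ← R1 − 10/41·R4.
R2 ← R2 − 157/123·R4.
R3 ← R3 + 19/41·R4.
Reading off the reduced rows gives a = -2, b = 7/3, c = -1, d = -2.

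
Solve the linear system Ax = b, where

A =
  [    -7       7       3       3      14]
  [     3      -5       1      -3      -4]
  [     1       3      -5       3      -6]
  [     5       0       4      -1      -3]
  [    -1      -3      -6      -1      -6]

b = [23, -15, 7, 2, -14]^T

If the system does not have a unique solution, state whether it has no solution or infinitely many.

infinitely many solutions

Row-reduce:
R1 ← R1 / (-7).
R2 ← R2 − 3·R1.
R3 ← R3 − 1·R1.
R4 ← R4 − 5·R1.
R5 ← R5 + 1·R1.
R2 ← R2 / (-2).
R1 ← R1 + 1·R2.
R3 ← R3 − 4·R2.
R4 ← R4 − 5·R2.
R5 ← R5 + 4·R2.
Swap R3 and R4.
R3 ← R3 / (83/7).
R1 ← R1 + 11/7·R3.
R2 ← R2 + 8/7·R3.
R5 ← R5 + 11·R3.
Swap R4 and R5.
R4 ← R4 / (-76/83).
R1 ← R1 − 1/83·R4.
R2 ← R2 − 46/83·R4.
R3 ← R3 + 22/83·R4.
Rank is 4 with 5 unknowns, leaving x_5 free.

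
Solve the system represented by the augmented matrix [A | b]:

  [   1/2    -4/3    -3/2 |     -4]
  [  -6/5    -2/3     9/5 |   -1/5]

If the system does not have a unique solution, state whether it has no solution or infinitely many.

Row-reduce:
R1 ← R1 / (1/2).
R2 ← R2 + 6/5·R1.
R2 ← R2 / (-58/15).
R1 ← R1 + 8/3·R2.
Rank is 2 with 3 unknowns, leaving x_3 free.

infinitely many solutions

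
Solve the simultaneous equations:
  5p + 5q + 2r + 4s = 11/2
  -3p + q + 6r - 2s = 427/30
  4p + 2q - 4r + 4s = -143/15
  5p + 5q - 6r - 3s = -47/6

Row-reduce the augmented matrix:
R1 ← R1 / (5).
R2 ← R2 + 3·R1.
R3 ← R3 − 4·R1.
R4 ← R4 − 5·R1.
R2 ← R2 / (4).
R1 ← R1 − 1·R2.
R3 ← R3 + 2·R2.
R3 ← R3 / (-2).
R1 ← R1 + 7/5·R3.
R2 ← R2 − 9/5·R3.
R4 ← R4 + 8·R3.
R4 ← R4 / (-11).
R2 ← R2 − 1·R4.
R3 ← R3 + 1/2·R4.
Reading off the reduced rows gives p = 1/3, q = 2/5, r = 9/4, s = -2/3.

p = 1/3, q = 2/5, r = 9/4, s = -2/3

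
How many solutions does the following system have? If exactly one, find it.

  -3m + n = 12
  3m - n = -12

infinitely many solutions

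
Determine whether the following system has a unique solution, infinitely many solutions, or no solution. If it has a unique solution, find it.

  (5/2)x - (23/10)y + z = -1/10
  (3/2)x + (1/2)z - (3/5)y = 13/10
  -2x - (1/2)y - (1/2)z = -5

no solution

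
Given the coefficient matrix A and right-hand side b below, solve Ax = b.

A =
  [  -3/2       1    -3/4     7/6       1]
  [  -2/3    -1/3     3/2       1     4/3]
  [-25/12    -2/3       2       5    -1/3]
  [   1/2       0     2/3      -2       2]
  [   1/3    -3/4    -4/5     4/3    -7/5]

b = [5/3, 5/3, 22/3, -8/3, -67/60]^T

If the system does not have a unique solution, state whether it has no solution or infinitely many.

infinitely many solutions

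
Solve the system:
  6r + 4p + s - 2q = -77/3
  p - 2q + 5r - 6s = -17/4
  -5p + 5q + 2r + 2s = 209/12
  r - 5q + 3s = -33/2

p = -11/4, q = 2, r = -3/2, s = -5/3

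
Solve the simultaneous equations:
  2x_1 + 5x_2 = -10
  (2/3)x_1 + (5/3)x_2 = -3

Row-reduce:
R1 ← R1 / (2).
R2 ← R2 − 2/3·R1.
Row 2 reduces to 0 = 1/3, a contradiction. The system is inconsistent.

no solution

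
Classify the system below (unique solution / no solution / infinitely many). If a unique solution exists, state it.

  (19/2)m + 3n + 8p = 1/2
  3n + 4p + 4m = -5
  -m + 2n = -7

Row-reduce:
R1 ← R1 / (19/2).
R2 ← R2 − 4·R1.
R3 ← R3 + 1·R1.
R2 ← R2 / (33/19).
R1 ← R1 − 6/19·R2.
R3 ← R3 − 44/19·R2.
Rank is 2 with 3 unknowns, leaving p free.

infinitely many solutions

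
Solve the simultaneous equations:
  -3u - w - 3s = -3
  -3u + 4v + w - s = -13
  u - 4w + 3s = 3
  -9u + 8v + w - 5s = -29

Row-reduce:
R1 ← R1 / (-3).
R2 ← R2 + 3·R1.
R3 ← R3 − 1·R1.
R4 ← R4 + 9·R1.
R2 ← R2 / (4).
R4 ← R4 − 8·R2.
R3 ← R3 / (-13/3).
R1 ← R1 − 1/3·R3.
R2 ← R2 − 1/2·R3.
Rank is 3 with 4 unknowns, leaving s free.

infinitely many solutions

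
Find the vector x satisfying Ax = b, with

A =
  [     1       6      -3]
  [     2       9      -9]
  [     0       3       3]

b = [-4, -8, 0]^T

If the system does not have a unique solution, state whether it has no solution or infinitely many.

infinitely many solutions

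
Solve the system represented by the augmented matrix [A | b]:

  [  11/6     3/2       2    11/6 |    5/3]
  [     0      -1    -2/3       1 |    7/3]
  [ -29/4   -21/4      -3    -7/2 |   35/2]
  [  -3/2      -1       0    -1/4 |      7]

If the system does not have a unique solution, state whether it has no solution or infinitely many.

Row-reduce:
R1 ← R1 / (11/6).
R3 ← R3 + 29/4·R1.
R4 ← R4 + 3/2·R1.
R2 ← R2 / (-1).
R1 ← R1 − 9/11·R2.
R3 ← R3 − 15/22·R2.
R4 ← R4 − 5/22·R2.
R3 ← R3 / (49/11).
R1 ← R1 − 6/11·R3.
R2 ← R2 − 2/3·R3.
R4 ← R4 − 49/33·R3.
Row 4 reduces to 0 = 1/3, a contradiction. The system is inconsistent.

no solution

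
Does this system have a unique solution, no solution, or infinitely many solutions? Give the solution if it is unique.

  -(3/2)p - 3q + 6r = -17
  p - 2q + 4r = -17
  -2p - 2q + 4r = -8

Row-reduce:
R1 ← R1 / (-3/2).
R2 ← R2 − 1·R1.
R3 ← R3 + 2·R1.
R2 ← R2 / (-4).
R1 ← R1 − 2·R2.
R3 ← R3 − 2·R2.
Row 3 reduces to 0 = 1/2, a contradiction. The system is inconsistent.

no solution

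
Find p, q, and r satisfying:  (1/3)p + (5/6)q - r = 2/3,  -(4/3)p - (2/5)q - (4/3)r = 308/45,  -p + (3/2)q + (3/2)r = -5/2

Row-reduce the augmented matrix:
R1 ← R1 / (1/3).
R2 ← R2 + 4/3·R1.
R3 ← R3 + 1·R1.
R2 ← R2 / (44/15).
R1 ← R1 − 5/2·R2.
R3 ← R3 − 4·R2.
R3 ← R3 / (127/22).
R1 ← R1 − 17/11·R3.
R2 ← R2 + 20/11·R3.
Reading off the reduced rows gives p = -5/2, q = -1, r = -7/3.

p = -5/2, q = -1, r = -7/3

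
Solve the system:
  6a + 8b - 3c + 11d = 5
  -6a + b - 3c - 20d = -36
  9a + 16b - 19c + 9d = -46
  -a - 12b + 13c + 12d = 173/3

Row-reduce the augmented matrix:
R1 ← R1 / (6).
R2 ← R2 + 6·R1.
R3 ← R3 − 9·R1.
R4 ← R4 + 1·R1.
R2 ← R2 / (9).
R1 ← R1 − 4/3·R2.
R3 ← R3 − 4·R2.
R4 ← R4 + 32/3·R2.
R3 ← R3 / (-71/6).
R1 ← R1 − 7/18·R3.
R2 ← R2 + 2/3·R3.
R4 ← R4 − 97/18·R3.
R4 ← R4 / (335/213).
R1 ← R1 − 650/213·R4.
R2 ← R2 + 57/71·R4.
R3 ← R3 − 21/71·R4.
Reading off the reduced rows gives a = -3, b = 2/3, c = 8/3, d = 7/3.

a = -3, b = 2/3, c = 8/3, d = 7/3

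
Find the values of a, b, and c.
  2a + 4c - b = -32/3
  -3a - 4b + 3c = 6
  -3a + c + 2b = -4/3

a = -5/3, b = -2, c = -7/3

Row-reduce the augmented matrix:
R1 ← R1 / (2).
R2 ← R2 + 3·R1.
R3 ← R3 + 3·R1.
R2 ← R2 / (-11/2).
R1 ← R1 + 1/2·R2.
R3 ← R3 − 1/2·R2.
R3 ← R3 / (86/11).
R1 ← R1 − 13/11·R3.
R2 ← R2 + 18/11·R3.
Reading off the reduced rows gives a = -5/3, b = -2, c = -7/3.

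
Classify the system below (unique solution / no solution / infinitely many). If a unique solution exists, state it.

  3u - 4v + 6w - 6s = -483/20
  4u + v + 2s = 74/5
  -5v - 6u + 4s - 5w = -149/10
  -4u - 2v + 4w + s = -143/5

u = 11/4, v = 3, w = -3, s = 2/5

Row-reduce the augmented matrix:
R1 ← R1 / (3).
R2 ← R2 − 4·R1.
R3 ← R3 + 6·R1.
R4 ← R4 + 4·R1.
R2 ← R2 / (19/3).
R1 ← R1 + 4/3·R2.
R3 ← R3 + 13·R2.
R4 ← R4 + 22/3·R2.
R3 ← R3 / (-179/19).
R1 ← R1 − 6/19·R3.
R2 ← R2 + 24/19·R3.
R4 ← R4 − 52/19·R3.
R4 ← R4 / (1471/179).
R1 ← R1 − 94/179·R4.
R2 ← R2 + 18/179·R4.
R3 ← R3 + 238/179·R4.
Reading off the reduced rows gives u = 11/4, v = 3, w = -3, s = 2/5.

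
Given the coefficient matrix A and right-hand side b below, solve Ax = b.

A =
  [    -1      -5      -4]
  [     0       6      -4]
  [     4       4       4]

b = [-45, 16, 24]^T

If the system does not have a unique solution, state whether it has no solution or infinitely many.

x_1 = -5, x_2 = 6, x_3 = 5

Row-reduce the augmented matrix:
R1 ← R1 / (-1).
R3 ← R3 − 4·R1.
R2 ← R2 / (6).
R1 ← R1 − 5·R2.
R3 ← R3 + 16·R2.
R3 ← R3 / (-68/3).
R1 ← R1 − 22/3·R3.
R2 ← R2 + 2/3·R3.
Reading off the reduced rows gives x_1 = -5, x_2 = 6, x_3 = 5.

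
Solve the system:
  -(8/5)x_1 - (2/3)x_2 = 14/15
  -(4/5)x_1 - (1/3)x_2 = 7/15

infinitely many solutions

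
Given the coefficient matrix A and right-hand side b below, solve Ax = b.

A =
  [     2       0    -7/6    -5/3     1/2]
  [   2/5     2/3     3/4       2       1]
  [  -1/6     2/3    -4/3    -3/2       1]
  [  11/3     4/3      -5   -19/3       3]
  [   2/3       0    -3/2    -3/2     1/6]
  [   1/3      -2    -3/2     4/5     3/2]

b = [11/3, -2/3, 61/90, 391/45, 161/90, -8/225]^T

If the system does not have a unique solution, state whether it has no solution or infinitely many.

x_1 = 4/3, x_2 = 0, x_3 = 0, x_4 = -3/5, x_5 = 0

Row-reduce the augmented matrix:
R1 ← R1 / (2).
R2 ← R2 − 2/5·R1.
R3 ← R3 + 1/6·R1.
R4 ← R4 − 11/3·R1.
R5 ← R5 − 2/3·R1.
R6 ← R6 − 1/3·R1.
R2 ← R2 / (2/3).
R3 ← R3 − 2/3·R2.
R4 ← R4 − 4/3·R2.
R6 ← R6 + 2·R2.
R3 ← R3 / (-869/360).
R1 ← R1 + 7/12·R3.
R2 ← R2 − 59/40·R3.
R4 ← R4 + 869/180·R3.
R5 ← R5 + 10/9·R3.
R6 ← R6 − 74/45·R3.
Swap R4 and R5.
R4 ← R4 / (419/474).
R1 ← R1 − 10/79·R4.
R2 ← R2 − 339/316·R4.
R3 ← R3 − 130/79·R4.
R6 ← R6 − 12731/2370·R4.
Swap R5 and R6.
R5 ← R5 / (254939/55308).
R1 ← R1 − 2075/9218·R5.
R2 ← R2 − 55887/36872·R5.
R3 ← R3 − 289/4609·R5.
R4 ← R4 + 340/4609·R5.
R6 reduces to 0 = 0, so the extra equation is consistent.
Reading off the reduced rows gives x_1 = 4/3, x_2 = 0, x_3 = 0, x_4 = -3/5, x_5 = 0.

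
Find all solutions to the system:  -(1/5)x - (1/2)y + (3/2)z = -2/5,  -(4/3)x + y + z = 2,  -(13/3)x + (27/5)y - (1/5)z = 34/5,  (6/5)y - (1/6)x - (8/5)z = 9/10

Row-reduce:
R1 ← R1 / (-1/5).
R2 ← R2 + 4/3·R1.
R3 ← R3 + 13/3·R1.
R4 ← R4 + 1/6·R1.
R2 ← R2 / (13/3).
R1 ← R1 − 5/2·R2.
R3 ← R3 − 487/30·R2.
R4 ← R4 − 97/60·R2.
R3 ← R3 / (66/65).
R1 ← R1 + 30/13·R3.
R2 ← R2 + 27/13·R3.
R4 ← R4 − 33/65·R3.
Row 4 reduces to 0 = 1/2, a contradiction. The system is inconsistent.

no solution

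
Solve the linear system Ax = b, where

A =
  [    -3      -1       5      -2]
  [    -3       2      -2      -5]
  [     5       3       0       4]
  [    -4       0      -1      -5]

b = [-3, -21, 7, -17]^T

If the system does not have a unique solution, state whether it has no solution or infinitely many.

Row-reduce the augmented matrix:
R1 ← R1 / (-3).
R2 ← R2 + 3·R1.
R3 ← R3 − 5·R1.
R4 ← R4 + 4·R1.
R2 ← R2 / (3).
R1 ← R1 − 1/3·R2.
R3 ← R3 − 4/3·R2.
R4 ← R4 − 4/3·R2.
R3 ← R3 / (103/9).
R1 ← R1 + 8/9·R3.
R2 ← R2 + 7/3·R3.
R4 ← R4 + 41/9·R3.
R4 ← R4 / (-21/103).
R1 ← R1 − 119/103·R4.
R2 ← R2 + 61/103·R4.
R3 ← R3 − 18/103·R4.
Reading off the reduced rows gives x_1 = -2, x_2 = -1, x_3 = 0, x_4 = 5.

x_1 = -2, x_2 = -1, x_3 = 0, x_4 = 5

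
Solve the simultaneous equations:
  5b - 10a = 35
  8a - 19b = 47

Row-reduce the augmented matrix:
R1 ← R1 / (-10).
R2 ← R2 − 8·R1.
R2 ← R2 / (-15).
R1 ← R1 + 1/2·R2.
Reading off the reduced rows gives a = -6, b = -5.

a = -6, b = -5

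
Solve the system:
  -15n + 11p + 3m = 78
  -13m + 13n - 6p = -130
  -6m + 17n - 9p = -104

m = 6, n = -4, p = 0

Row-reduce the augmented matrix:
R1 ← R1 / (3).
R2 ← R2 + 13·R1.
R3 ← R3 + 6·R1.
R2 ← R2 / (-52).
R1 ← R1 + 5·R2.
R3 ← R3 + 13·R2.
R3 ← R3 / (31/12).
R1 ← R1 + 53/156·R3.
R2 ← R2 + 125/156·R3.
Reading off the reduced rows gives m = 6, n = -4, p = 0.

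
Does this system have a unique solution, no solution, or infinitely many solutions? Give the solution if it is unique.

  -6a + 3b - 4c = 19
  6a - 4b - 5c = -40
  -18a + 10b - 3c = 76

Row-reduce:
R1 ← R1 / (-6).
R2 ← R2 − 6·R1.
R3 ← R3 + 18·R1.
R2 ← R2 / (-1).
R1 ← R1 + 1/2·R2.
R3 ← R3 − 1·R2.
Row 3 reduces to 0 = -2, a contradiction. The system is inconsistent.

no solution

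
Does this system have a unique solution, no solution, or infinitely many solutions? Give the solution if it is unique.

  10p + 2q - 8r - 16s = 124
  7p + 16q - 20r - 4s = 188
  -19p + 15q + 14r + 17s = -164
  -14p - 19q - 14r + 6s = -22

Row-reduce the augmented matrix:
R1 ← R1 / (10).
R2 ← R2 − 7·R1.
R3 ← R3 + 19·R1.
R4 ← R4 + 14·R1.
R2 ← R2 / (73/5).
R1 ← R1 − 1/5·R2.
R3 ← R3 − 94/5·R2.
R4 ← R4 + 81/5·R2.
R3 ← R3 / (1266/73).
R1 ← R1 + 44/73·R3.
R2 ← R2 + 72/73·R3.
R4 ← R4 + 3006/73·R3.
R4 ← R4 / (-13133/211).
R1 ← R1 + 1574/633·R4.
R2 ← R2 + 168/211·R4.
R3 ← R3 + 1655/1266·R4.
Reading off the reduced rows gives p = 4, q = 2, r = -6, s = -2.

p = 4, q = 2, r = -6, s = -2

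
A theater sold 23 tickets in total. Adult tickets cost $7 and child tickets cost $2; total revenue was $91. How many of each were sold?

Let a = adult tickets, c = child tickets.
  a + c = 23
  7a + 2c = 91
From equation 1: a = 23 − c.
Substitute into equation 2 and solve: c = 14.
Then a = 9.

adult tickets: 9, child tickets: 14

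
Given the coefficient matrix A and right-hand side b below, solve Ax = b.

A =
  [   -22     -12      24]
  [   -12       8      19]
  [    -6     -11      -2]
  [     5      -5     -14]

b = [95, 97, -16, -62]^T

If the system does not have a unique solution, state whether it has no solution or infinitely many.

Row-reduce:
R1 ← R1 / (-22).
R2 ← R2 + 12·R1.
R3 ← R3 + 6·R1.
R4 ← R4 − 5·R1.
R2 ← R2 / (160/11).
R1 ← R1 − 6/11·R2.
R3 ← R3 + 85/11·R2.
R4 ← R4 + 85/11·R2.
R3 ← R3 / (-173/32).
R1 ← R1 + 21/16·R3.
R2 ← R2 − 13/32·R3.
R4 ← R4 + 173/32·R3.
Row 4 reduces to 0 = 3/2, a contradiction. The system is inconsistent.

no solution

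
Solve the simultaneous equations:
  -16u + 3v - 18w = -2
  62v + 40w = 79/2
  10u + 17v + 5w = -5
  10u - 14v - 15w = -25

no solution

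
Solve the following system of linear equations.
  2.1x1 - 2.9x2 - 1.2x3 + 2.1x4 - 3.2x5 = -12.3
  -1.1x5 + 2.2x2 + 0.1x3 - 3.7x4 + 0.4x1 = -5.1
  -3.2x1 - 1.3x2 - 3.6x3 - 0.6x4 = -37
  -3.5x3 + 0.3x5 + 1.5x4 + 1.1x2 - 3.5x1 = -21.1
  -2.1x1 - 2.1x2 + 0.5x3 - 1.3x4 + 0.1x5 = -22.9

x1 = 6, x2 = 4, x3 = 3, x4 = 3, x5 = 5

Row-reduce the augmented matrix:
R1 ← R1 / (21/10).
R2 ← R2 − 2/5·R1.
R3 ← R3 + 16/5·R1.
R4 ← R4 + 7/2·R1.
R5 ← R5 + 21/10·R1.
R2 ← R2 / (289/105).
R1 ← R1 + 29/21·R2.
R3 ← R3 + 1201/210·R2.
R4 ← R4 + 56/15·R2.
R5 ← R5 + 5·R2.
R3 ← R3 / (-27431/5780).
R1 ← R1 + 235/578·R3.
R2 ← R2 − 69/578·R3.
R4 ← R4 + 14607/2890·R3.
R5 ← R5 + 149/1445·R3.
R4 ← R4 / (1575281/274310).
R1 ← R1 + 15087/27431·R4.
R2 ← R2 + 44946/27431·R4.
R3 ← R3 − 34213/27431·R4.
R5 ← R5 + 1788361/274310·R4.
R5 ← R5 / (-25240471/7876405).
R1 ← R1 + 1904998/1575281·R5.
R2 ← R2 + 253672/1575281·R5.
R3 ← R3 − 1758423/1575281·R5.
R4 ← R4 − 159074/1575281·R5.
Reading off the reduced rows gives x1 = 6, x2 = 4, x3 = 3, x4 = 3, x5 = 5.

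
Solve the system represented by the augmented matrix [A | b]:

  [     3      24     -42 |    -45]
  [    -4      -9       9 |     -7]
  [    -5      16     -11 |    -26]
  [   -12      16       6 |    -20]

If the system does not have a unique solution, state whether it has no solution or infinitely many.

Row-reduce:
R1 ← R1 / (3).
R2 ← R2 + 4·R1.
R3 ← R3 + 5·R1.
R4 ← R4 + 12·R1.
R2 ← R2 / (23).
R1 ← R1 − 8·R2.
R3 ← R3 − 56·R2.
R4 ← R4 − 112·R2.
R3 ← R3 / (769/23).
R1 ← R1 − 54/23·R3.
R2 ← R2 + 47/23·R3.
R4 ← R4 − 1538/23·R3.
Row 4 reduces to 0 = 2, a contradiction. The system is inconsistent.

no solution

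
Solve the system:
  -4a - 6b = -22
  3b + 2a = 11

infinitely many solutions

Row-reduce:
R1 ← R1 / (-4).
R2 ← R2 − 2·R1.
Rank is 1 with 2 unknowns, leaving b free.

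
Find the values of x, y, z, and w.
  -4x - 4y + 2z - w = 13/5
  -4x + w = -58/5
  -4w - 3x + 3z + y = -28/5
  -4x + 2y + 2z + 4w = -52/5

Row-reduce the augmented matrix:
R1 ← R1 / (-4).
R2 ← R2 + 4·R1.
R3 ← R3 + 3·R1.
R4 ← R4 + 4·R1.
R2 ← R2 / (4).
R1 ← R1 − 1·R2.
R3 ← R3 − 4·R2.
R4 ← R4 − 6·R2.
R3 ← R3 / (7/2).
R2 ← R2 + 1/2·R3.
R4 ← R4 − 3·R3.
R4 ← R4 / (13/2).
R1 ← R1 + 1/4·R4.
R2 ← R2 + 1/4·R4.
R3 ← R3 + 3/2·R4.
Reading off the reduced rows gives x = 3, y = -5/2, z = 5/2, w = 2/5.

x = 3, y = -5/2, z = 5/2, w = 2/5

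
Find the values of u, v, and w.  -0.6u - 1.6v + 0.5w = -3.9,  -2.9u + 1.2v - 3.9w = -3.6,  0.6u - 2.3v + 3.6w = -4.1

u = 3, v = 1, w = -1

Row-reduce the augmented matrix:
R1 ← R1 / (-3/5).
R2 ← R2 + 29/10·R1.
R3 ← R3 − 3/5·R1.
R2 ← R2 / (134/15).
R1 ← R1 − 8/3·R2.
R3 ← R3 + 39/10·R2.
R3 ← R3 / (1439/1072).
R1 ← R1 − 141/134·R3.
R2 ← R2 + 379/536·R3.
Reading off the reduced rows gives u = 3, v = 1, w = -1.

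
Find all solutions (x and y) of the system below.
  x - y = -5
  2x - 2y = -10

infinitely many solutions

Row-reduce:
R2 ← R2 − 2·R1.
Rank is 1 with 2 unknowns, leaving y free.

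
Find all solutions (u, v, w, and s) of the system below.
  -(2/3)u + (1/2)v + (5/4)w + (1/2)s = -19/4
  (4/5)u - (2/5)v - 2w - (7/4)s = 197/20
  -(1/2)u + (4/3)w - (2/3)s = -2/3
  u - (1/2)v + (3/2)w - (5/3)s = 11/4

u = 0, v = -3/2, w = -2, s = -3

Row-reduce the augmented matrix:
R1 ← R1 / (-2/3).
R2 ← R2 − 4/5·R1.
R3 ← R3 + 1/2·R1.
R4 ← R4 − 1·R1.
R2 ← R2 / (1/5).
R1 ← R1 + 3/4·R2.
R3 ← R3 + 3/8·R2.
R4 ← R4 − 1/4·R2.
R3 ← R3 / (-13/24).
R1 ← R1 + 15/4·R3.
R2 ← R2 + 5/2·R3.
R4 ← R4 − 4·R3.
R4 ← R4 / (-14411/624).
R1 ← R1 − 222/13·R4.
R2 ← R2 − 937/104·R4.
R3 ← R3 − 307/52·R4.
Reading off the reduced rows gives u = 0, v = -3/2, w = -2, s = -3.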